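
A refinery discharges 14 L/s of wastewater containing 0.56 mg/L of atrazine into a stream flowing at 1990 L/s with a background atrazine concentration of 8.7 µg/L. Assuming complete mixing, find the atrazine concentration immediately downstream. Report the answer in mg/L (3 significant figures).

14 L/s = 0.014 m³/s.
1990 L/s = 1.99 m³/s.
8.7 µg/L = 0.0087 mg/L.
Conservation of mass across the mixing zone: C = (0.014·0.56 + 1.99·0.0087) / (0.014 + 1.99) = 0.02515/2.004 = 0.01255 mg/L.

0.0126 mg/L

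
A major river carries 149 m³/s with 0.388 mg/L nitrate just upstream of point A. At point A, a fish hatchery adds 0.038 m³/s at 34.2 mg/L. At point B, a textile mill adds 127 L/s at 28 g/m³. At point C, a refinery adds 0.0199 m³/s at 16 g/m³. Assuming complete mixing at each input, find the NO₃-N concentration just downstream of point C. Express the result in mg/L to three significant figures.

0.422 mg/L

After input A: C = (149·0.388 + 0.038·34.2) / 149 = 0.3966 mg/L.
127 L/s = 0.127 m³/s.
After input B: C = (149·0.3966 + 0.127·28) / 149.2 = 0.4201 mg/L.
After input C: C = (149.2·0.4201 + 0.0199·16) / 149.2 = 0.4222 mg/L.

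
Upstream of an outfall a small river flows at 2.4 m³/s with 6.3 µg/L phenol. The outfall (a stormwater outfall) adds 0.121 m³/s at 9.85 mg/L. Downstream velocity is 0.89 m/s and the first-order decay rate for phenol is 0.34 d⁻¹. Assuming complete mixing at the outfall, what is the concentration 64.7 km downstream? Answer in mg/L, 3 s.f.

0.360 mg/L

6.3 µg/L = 0.0063 mg/L.
After complete mixing, C₀ = (0.121·9.85 + 2.4·0.0063) / 2.521 = 0.4788 mg/L.
Travel time t = 6.47e+04 m / 0.89 m/s = 7.27e+04 s = 0.8414 d.
C = 0.4788·exp(−0.34·0.8414) = 0.4788·0.7512 = 0.3597 mg/L.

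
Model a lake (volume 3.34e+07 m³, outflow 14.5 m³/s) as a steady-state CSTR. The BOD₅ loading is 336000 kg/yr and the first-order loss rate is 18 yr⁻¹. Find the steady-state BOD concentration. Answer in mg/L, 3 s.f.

Outflow Q = 14.5 m³/s × 3.156e+07 s/yr = 4.576e+08 m³/yr.
Steady-state CSTR mass balance: W = Q·C + k·V·C, so C = W/(Q + kV).
Q + kV = 4.576e+08 + 18·3.34e+07 = 1.059e+09 m³/yr.
C = 336000/1.059e+09 = 0.0003173 kg/m³ = 0.3173 mg/L.

0.317 mg/L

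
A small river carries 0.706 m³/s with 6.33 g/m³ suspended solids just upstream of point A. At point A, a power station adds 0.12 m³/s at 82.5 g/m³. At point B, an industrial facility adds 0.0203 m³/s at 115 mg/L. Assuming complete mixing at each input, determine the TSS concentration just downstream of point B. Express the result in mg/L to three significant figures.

After input A: C = (0.706·6.33 + 0.12·82.5) / 0.826 = 17.4 mg/L.
After input B: C = (0.826·17.4 + 0.0203·115) / 0.8463 = 19.74 mg/L.

19.7 mg/L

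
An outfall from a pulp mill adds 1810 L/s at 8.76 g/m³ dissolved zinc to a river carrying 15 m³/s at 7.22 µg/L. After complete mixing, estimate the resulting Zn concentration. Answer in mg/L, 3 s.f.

0.950 mg/L

1810 L/s = 1.81 m³/s.
7.22 µg/L = 0.00722 mg/L.
Flow-weighted mixing gives C = (1.81·8.76 + 15·0.00722) / (1.81 + 15) = 15.96/16.81 = 0.9497 mg/L.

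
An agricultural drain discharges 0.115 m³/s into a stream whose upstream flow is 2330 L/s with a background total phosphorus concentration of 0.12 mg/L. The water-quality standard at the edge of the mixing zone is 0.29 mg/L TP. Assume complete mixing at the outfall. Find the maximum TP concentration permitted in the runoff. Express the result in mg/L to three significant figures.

2330 L/s = 2.33 m³/s.
Mass balance: 0.29·2.445 = 0.115·Cₑ + 2.33·0.12.
Cₑ = (0.7091 − 0.2796) / 0.115 = 3.734 mg/L.

3.73 mg/L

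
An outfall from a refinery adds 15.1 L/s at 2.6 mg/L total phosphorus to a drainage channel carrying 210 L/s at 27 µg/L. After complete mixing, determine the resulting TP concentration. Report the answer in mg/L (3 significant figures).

0.200 mg/L

15.1 L/s = 0.0151 m³/s.
210 L/s = 0.21 m³/s.
27 µg/L = 0.027 mg/L.
Conservation of mass across the mixing zone: C = (0.0151·2.6 + 0.21·0.027) / (0.0151 + 0.21) = 0.04493/0.2251 = 0.1996 mg/L.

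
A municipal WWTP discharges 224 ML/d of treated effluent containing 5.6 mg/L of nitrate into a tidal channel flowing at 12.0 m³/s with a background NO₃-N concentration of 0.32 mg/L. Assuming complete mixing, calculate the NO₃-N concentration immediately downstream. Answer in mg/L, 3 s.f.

224 ML/d = 2.593 m³/s.
By mass balance at complete mixing, C = (2.593·5.6 + 12·0.32) / (2.593 + 12) = 18.36/14.59 = 1.258 mg/L.

1.26 mg/L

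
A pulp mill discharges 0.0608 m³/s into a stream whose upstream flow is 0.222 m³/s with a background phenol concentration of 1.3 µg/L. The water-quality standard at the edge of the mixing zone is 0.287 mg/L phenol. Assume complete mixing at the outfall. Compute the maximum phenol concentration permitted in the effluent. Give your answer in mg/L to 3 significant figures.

1.33 mg/L

1.3 µg/L = 0.0013 mg/L.
Mass balance: 0.287·0.2828 = 0.0608·Cₑ + 0.222·0.0013.
Cₑ = (0.08116 − 0.0002886) / 0.0608 = 1.33 mg/L.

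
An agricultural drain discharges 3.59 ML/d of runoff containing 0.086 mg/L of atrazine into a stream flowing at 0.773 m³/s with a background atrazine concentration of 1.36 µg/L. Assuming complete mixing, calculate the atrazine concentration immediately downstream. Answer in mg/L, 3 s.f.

3.59 ML/d = 0.04155 m³/s.
1.36 µg/L = 0.00136 mg/L.
Flow-weighted mixing gives C = (0.04155·0.086 + 0.773·0.00136) / (0.04155 + 0.773) = 0.004625/0.8146 = 0.005678 mg/L.

0.00568 mg/L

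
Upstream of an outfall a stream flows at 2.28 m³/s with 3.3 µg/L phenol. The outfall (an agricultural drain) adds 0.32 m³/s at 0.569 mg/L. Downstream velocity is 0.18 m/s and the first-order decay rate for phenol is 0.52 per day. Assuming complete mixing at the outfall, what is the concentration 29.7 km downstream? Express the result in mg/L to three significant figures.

0.0270 mg/L

3.3 µg/L = 0.0033 mg/L.
After complete mixing, C₀ = (0.32·0.569 + 2.28·0.0033) / 2.6 = 0.07292 mg/L.
Travel time t = 2.97e+04 m / 0.18 m/s = 1.65e+05 s = 1.91 d.
C = 0.07292·exp(−0.52·1.91) = 0.07292·0.3704 = 0.02701 mg/L.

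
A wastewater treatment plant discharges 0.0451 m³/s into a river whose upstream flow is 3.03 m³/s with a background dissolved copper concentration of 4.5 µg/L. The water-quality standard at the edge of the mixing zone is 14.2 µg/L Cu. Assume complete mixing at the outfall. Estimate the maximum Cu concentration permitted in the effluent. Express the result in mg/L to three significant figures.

4.5 µg/L = 0.0045 mg/L.
14.2 µg/L = 0.0142 mg/L.
Mass balance: 0.0142·3.075 = 0.0451·Cₑ + 3.03·0.0045.
Cₑ = (0.04367 − 0.01364) / 0.0451 = 0.6659 mg/L.

0.666 mg/L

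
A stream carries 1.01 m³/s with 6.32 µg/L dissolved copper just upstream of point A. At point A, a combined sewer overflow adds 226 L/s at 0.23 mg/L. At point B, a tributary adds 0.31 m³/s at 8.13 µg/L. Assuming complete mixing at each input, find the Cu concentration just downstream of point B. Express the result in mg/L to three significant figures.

6.32 µg/L = 0.00632 mg/L.
226 L/s = 0.226 m³/s.
After input A: C = (1.01·0.00632 + 0.226·0.23) / 1.236 = 0.04722 mg/L.
8.13 µg/L = 0.00813 mg/L.
After input B: C = (1.236·0.04722 + 0.31·0.00813) / 1.546 = 0.03938 mg/L.

0.0394 mg/L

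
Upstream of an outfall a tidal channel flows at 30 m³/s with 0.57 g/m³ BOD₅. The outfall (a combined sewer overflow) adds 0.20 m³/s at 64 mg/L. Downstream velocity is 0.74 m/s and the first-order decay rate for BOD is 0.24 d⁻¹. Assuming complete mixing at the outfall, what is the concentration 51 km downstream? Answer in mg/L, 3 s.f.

0.818 mg/L

After complete mixing, C₀ = (0.2·64 + 30·0.57) / 30.2 = 0.9901 mg/L.
Travel time t = 5.1e+04 m / 0.74 m/s = 6.892e+04 s = 0.7977 d.
C = 0.9901·exp(−0.24·0.7977) = 0.9901·0.8258 = 0.8176 mg/L.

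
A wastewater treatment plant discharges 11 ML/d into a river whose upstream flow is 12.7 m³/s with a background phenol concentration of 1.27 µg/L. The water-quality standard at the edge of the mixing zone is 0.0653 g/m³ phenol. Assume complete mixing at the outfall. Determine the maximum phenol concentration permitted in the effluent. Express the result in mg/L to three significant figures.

6.45 mg/L

11 ML/d = 0.1273 m³/s.
1.27 µg/L = 0.00127 mg/L.
Mass balance: 0.0653·12.83 = 0.1273·Cₑ + 12.7·0.00127.
Cₑ = (0.8376 − 0.01613) / 0.1273 = 6.452 mg/L.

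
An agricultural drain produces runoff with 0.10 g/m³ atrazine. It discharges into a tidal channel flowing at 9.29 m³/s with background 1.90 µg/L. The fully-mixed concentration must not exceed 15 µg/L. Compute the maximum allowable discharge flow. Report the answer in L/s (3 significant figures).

1.90 µg/L = 0.0019 mg/L.
15 µg/L = 0.015 mg/L.
Mass balance at complete mixing: C_std·(Q_w + Q_r) = Q_w·C_e + Q_r·C_b.
Rearranging, Q_w = Q_r·(C_std − C_b)/(C_e − C_std) = 9.29·(0.015 − 0.0019) / (0.1 − 0.015) = 1.432 m³/s.
= 1432 L/s.

1430 L/s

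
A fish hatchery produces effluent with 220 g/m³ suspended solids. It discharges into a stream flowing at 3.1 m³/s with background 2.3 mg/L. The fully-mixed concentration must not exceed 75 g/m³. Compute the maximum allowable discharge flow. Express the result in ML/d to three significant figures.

134 ML/d

Mass balance at complete mixing: C_std·(Q_w + Q_r) = Q_w·C_e + Q_r·C_b.
Rearranging, Q_w = Q_r·(C_std − C_b)/(C_e − C_std) = 3.1·(75 − 2.3) / (220 − 75) = 1.554 m³/s.
= 134.3 ML/d.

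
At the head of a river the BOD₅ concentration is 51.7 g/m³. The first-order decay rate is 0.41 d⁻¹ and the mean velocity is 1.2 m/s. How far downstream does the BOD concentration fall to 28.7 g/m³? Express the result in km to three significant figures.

From C = C₀·e^(−kt), t = ln(C₀/C)/k = ln(51.7/28.7)/0.41 = 0.5886/0.41 = 1.436 d.
Distance = v·t = 1.2 m/s × 1.24e+05 s = 1.488e+05 m = 148.8 km.

149 km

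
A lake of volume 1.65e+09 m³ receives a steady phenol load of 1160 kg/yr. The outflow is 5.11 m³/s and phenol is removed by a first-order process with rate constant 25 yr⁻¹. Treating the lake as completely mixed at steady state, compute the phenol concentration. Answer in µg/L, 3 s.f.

Outflow Q = 5.11 m³/s × 3.156e+07 s/yr = 1.613e+08 m³/yr.
Steady-state CSTR mass balance: W = Q·C + k·V·C, so C = W/(Q + kV).
Q + kV = 1.613e+08 + 25·1.65e+09 = 4.141e+10 m³/yr.
C = 1160/4.141e+10 = 2.801e-08 kg/m³ = 2.801e-05 mg/L = 0.02801 µg/L.

0.0280 µg/L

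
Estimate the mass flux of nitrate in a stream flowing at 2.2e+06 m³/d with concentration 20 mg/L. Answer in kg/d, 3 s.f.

44000 kg/d

2.2e+06 m³/d = 25.46 m³/s.
Mass flux = Q·C = 25.46 m³/s × 20 g/m³ = 509.3 g/s.
= 509.3 g/s × 86.4 = 4.4e+04 kg/d.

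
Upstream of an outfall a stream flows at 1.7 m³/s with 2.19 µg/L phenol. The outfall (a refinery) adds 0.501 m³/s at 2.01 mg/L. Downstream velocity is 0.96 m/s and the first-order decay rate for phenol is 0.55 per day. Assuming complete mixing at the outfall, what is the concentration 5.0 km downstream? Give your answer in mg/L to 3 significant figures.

0.444 mg/L

2.19 µg/L = 0.00219 mg/L.
After complete mixing, C₀ = (0.501·2.01 + 1.7·0.00219) / 2.201 = 0.4592 mg/L.
Travel time t = 5000 m / 0.96 m/s = 5208 s = 0.06028 d.
C = 0.4592·exp(−0.55·0.06028) = 0.4592·0.9674 = 0.4442 mg/L.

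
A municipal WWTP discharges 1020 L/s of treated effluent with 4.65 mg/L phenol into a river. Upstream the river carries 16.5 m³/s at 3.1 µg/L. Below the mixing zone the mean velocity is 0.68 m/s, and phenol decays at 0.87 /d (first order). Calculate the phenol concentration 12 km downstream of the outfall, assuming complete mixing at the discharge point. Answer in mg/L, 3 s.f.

1020 L/s = 1.02 m³/s.
3.1 µg/L = 0.0031 mg/L.
After complete mixing, C₀ = (1.02·4.65 + 16.5·0.0031) / 17.52 = 0.2736 mg/L.
Travel time t = 1.2e+04 m / 0.68 m/s = 1.765e+04 s = 0.2042 d.
C = 0.2736·exp(−0.87·0.2042) = 0.2736·0.8372 = 0.2291 mg/L.

0.229 mg/L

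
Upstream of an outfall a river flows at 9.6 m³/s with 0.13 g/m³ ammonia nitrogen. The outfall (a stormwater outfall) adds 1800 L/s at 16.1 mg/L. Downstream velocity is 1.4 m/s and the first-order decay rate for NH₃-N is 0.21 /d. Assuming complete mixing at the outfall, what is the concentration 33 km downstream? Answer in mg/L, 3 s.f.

2.50 mg/L

1800 L/s = 1.8 m³/s.
After complete mixing, C₀ = (1.8·16.1 + 9.6·0.13) / 11.4 = 2.652 mg/L.
Travel time t = 3.3e+04 m / 1.4 m/s = 2.357e+04 s = 0.2728 d.
C = 2.652·exp(−0.21·0.2728) = 2.652·0.9443 = 2.504 mg/L.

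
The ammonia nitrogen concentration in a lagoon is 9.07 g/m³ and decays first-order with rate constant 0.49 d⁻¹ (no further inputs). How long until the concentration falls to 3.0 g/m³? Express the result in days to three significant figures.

t = ln(C₀/C)/k = ln(9.07/3.0)/0.49 = 1.106/0.49 = 2.258 d.

2.26 d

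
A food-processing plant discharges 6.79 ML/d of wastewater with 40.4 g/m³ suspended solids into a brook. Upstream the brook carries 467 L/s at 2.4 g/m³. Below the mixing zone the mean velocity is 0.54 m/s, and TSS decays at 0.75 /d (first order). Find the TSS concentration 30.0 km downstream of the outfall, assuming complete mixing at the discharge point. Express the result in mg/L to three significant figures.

4.86 mg/L

6.79 ML/d = 0.07859 m³/s.
467 L/s = 0.467 m³/s.
After complete mixing, C₀ = (0.07859·40.4 + 0.467·2.4) / 0.5456 = 7.874 mg/L.
Travel time t = 3e+04 m / 0.54 m/s = 5.556e+04 s = 0.643 d.
C = 7.874·exp(−0.75·0.643) = 7.874·0.6174 = 4.861 mg/L.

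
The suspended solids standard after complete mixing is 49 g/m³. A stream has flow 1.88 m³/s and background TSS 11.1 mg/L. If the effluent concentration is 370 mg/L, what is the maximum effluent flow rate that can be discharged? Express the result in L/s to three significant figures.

Mass balance at complete mixing: C_std·(Q_w + Q_r) = Q_w·C_e + Q_r·C_b.
Rearranging, Q_w = Q_r·(C_std − C_b)/(C_e − C_std) = 1.88·(49 − 11.1) / (370 − 49) = 0.222 m³/s.
= 222 L/s.

222 L/s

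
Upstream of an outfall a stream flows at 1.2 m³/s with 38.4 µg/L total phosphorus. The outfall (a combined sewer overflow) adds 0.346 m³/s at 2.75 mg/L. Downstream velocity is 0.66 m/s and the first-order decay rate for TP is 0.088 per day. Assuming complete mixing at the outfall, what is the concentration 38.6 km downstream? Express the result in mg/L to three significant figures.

0.608 mg/L

38.4 µg/L = 0.0384 mg/L.
After complete mixing, C₀ = (0.346·2.75 + 1.2·0.0384) / 1.546 = 0.6453 mg/L.
Travel time t = 3.86e+04 m / 0.66 m/s = 5.848e+04 s = 0.6769 d.
C = 0.6453·exp(−0.088·0.6769) = 0.6453·0.9422 = 0.608 mg/L.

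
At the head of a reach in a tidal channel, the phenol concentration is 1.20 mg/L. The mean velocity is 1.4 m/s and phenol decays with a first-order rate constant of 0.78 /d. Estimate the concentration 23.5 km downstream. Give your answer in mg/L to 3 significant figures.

1.03 mg/L

Travel time t = 23.5 km / 1.4 m/s = 2.35e+04/1.4 = 1.679e+04 s = 0.1943 d.
First-order decay: C = 1.20·exp(−0.78·0.1943) = 1.20·0.8594 = 1.031 mg/L.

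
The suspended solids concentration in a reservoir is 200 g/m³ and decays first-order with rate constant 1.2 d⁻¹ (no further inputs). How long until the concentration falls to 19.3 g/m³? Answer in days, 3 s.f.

1.95 d

t = ln(C₀/C)/k = ln(200/19.3)/1.2 = 2.338/1.2 = 1.949 d.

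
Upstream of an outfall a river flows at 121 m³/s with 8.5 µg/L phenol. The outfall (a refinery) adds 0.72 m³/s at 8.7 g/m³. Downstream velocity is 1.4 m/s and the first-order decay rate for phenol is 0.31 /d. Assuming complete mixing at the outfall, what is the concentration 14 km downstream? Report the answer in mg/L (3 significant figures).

0.0578 mg/L

8.5 µg/L = 0.0085 mg/L.
After complete mixing, C₀ = (0.72·8.7 + 121·0.0085) / 121.7 = 0.05991 mg/L.
Travel time t = 1.4e+04 m / 1.4 m/s = 1e+04 s = 0.1157 d.
C = 0.05991·exp(−0.31·0.1157) = 0.05991·0.9648 = 0.0578 mg/L.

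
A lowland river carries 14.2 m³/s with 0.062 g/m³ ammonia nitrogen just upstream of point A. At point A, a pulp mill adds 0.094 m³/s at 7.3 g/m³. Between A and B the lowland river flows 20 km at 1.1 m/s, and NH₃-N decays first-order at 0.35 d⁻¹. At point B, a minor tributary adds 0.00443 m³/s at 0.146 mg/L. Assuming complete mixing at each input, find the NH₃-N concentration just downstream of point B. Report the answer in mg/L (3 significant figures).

0.102 mg/L

After input A: C = (14.2·0.062 + 0.094·7.3) / 14.29 = 0.1096 mg/L.
Over the 20 km reach to input B (t = 1.818e+04 s = 0.2104 d), decay gives C = 0.1096·exp(−0.35·0.2104) = 0.1018 mg/L.
After input B: C = (14.29·0.1018 + 0.00443·0.146) / 14.3 = 0.1018 mg/L.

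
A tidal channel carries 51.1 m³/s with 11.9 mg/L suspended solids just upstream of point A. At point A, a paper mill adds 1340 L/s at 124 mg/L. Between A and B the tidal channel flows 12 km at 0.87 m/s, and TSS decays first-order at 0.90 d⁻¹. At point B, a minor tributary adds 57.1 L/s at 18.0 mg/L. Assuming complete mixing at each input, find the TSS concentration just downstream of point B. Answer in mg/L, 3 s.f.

1340 L/s = 1.34 m³/s.
After input A: C = (51.1·11.9 + 1.34·124) / 52.44 = 14.76 mg/L.
Over the 12 km reach to input B (t = 1.379e+04 s = 0.1596 d), decay gives C = 14.76·exp(−0.90·0.1596) = 12.79 mg/L.
57.1 L/s = 0.0571 m³/s.
After input B: C = (52.44·12.79 + 0.0571·18) / 52.5 = 12.79 mg/L.

12.8 mg/L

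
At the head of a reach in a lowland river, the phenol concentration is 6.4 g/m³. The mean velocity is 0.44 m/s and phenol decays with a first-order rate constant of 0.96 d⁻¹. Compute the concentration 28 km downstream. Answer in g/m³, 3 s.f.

Travel time t = 28 km / 0.44 m/s = 2.8e+04/0.44 = 6.364e+04 s = 0.7365 d.
First-order decay: C = 6.4·exp(−0.96·0.7365) = 6.4·0.4931 = 3.156 g/m³.

3.16 g/m³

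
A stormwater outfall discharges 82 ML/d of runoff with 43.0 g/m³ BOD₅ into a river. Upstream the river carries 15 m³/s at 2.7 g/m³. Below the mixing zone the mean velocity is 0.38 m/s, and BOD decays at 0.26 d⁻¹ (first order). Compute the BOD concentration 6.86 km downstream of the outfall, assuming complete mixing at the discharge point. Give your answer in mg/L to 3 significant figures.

82 ML/d = 0.9491 m³/s.
After complete mixing, C₀ = (0.9491·43 + 15·2.7) / 15.95 = 5.098 mg/L.
Travel time t = 6860 m / 0.38 m/s = 1.805e+04 s = 0.2089 d.
C = 5.098·exp(−0.26·0.2089) = 5.098·0.9471 = 4.829 mg/L.

4.83 mg/L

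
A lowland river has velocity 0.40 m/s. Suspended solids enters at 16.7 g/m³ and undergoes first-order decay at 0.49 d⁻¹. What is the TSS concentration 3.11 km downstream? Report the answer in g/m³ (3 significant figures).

16.0 g/m³

Travel time t = 3.11 km / 0.40 m/s = 3110/0.40 = 7775 s = 0.08999 d.
First-order decay: C = 16.7·exp(−0.49·0.08999) = 16.7·0.9569 = 15.98 g/m³.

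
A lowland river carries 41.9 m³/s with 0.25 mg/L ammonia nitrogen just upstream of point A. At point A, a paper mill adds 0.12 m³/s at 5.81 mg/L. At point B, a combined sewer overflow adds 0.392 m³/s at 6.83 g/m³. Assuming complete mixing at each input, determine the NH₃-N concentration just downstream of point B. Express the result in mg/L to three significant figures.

0.327 mg/L

After input A: C = (41.9·0.25 + 0.12·5.81) / 42.02 = 0.2659 mg/L.
After input B: C = (42.02·0.2659 + 0.392·6.83) / 42.41 = 0.3265 mg/L.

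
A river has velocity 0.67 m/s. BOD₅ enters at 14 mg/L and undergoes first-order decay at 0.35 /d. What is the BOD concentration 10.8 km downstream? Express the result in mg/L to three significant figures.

13.1 mg/L

Travel time t = 10.8 km / 0.67 m/s = 1.08e+04/0.67 = 1.612e+04 s = 0.1866 d.
First-order decay: C = 14·exp(−0.35·0.1866) = 14·0.9368 = 13.12 mg/L.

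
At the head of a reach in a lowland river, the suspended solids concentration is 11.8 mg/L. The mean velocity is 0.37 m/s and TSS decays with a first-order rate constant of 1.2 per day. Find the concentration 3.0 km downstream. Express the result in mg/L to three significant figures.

Travel time t = 3.0 km / 0.37 m/s = 3000/0.37 = 8108 s = 0.09384 d.
First-order decay: C = 11.8·exp(−1.2·0.09384) = 11.8·0.8935 = 10.54 mg/L.

10.5 mg/L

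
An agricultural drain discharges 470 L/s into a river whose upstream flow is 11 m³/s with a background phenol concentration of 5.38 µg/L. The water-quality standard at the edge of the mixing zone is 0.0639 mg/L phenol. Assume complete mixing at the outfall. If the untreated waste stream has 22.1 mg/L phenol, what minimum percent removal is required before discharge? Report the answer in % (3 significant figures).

470 L/s = 0.47 m³/s.
5.38 µg/L = 0.00538 mg/L.
Mass balance: 0.0639·11.47 = 0.47·Cₑ + 11·0.00538.
Cₑ = (0.7329 − 0.05918) / 0.47 = 1.434 mg/L.
Required removal = 1 − 1.434/22.1 = 93.51 %.

93.5 %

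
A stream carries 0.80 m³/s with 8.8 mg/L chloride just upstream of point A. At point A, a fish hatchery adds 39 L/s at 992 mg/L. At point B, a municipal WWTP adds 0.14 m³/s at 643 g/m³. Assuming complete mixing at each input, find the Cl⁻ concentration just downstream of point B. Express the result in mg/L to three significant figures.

39 L/s = 0.039 m³/s.
After input A: C = (0.8·8.8 + 0.039·992) / 0.839 = 54.5 mg/L.
After input B: C = (0.839·54.5 + 0.14·643) / 0.979 = 138.7 mg/L.

139 mg/L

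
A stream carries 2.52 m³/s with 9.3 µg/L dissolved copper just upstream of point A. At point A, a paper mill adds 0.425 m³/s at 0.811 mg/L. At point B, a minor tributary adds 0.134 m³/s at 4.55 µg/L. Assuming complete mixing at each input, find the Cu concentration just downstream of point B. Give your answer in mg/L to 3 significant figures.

9.3 µg/L = 0.0093 mg/L.
After input A: C = (2.52·0.0093 + 0.425·0.811) / 2.945 = 0.125 mg/L.
4.55 µg/L = 0.00455 mg/L.
After input B: C = (2.945·0.125 + 0.134·0.00455) / 3.079 = 0.1198 mg/L.

0.120 mg/L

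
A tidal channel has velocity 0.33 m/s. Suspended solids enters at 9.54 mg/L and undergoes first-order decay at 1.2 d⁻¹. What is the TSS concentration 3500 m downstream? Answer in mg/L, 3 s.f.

8.23 mg/L

Travel time t = 3500 m / 0.33 m/s = 3500/0.33 = 1.061e+04 s = 0.1228 d.
First-order decay: C = 9.54·exp(−1.2·0.1228) = 9.54·0.863 = 8.233 mg/L.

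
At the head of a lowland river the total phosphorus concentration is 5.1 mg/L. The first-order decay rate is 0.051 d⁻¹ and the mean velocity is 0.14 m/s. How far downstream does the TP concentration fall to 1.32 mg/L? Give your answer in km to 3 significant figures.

From C = C₀·e^(−kt), t = ln(C₀/C)/k = ln(5.1/1.32)/0.051 = 1.352/0.051 = 26.5 d.
Distance = v·t = 0.14 m/s × 2.29e+06 s = 3.206e+05 m = 320.6 km.

321 km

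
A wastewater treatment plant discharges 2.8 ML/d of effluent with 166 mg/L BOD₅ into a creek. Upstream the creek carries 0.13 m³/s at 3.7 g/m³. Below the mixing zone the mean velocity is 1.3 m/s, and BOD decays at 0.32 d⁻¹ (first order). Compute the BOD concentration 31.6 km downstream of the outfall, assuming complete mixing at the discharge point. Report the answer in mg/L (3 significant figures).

33.0 mg/L

2.8 ML/d = 0.03241 m³/s.
After complete mixing, C₀ = (0.03241·166 + 0.13·3.7) / 0.1624 = 36.09 mg/L.
Travel time t = 3.16e+04 m / 1.3 m/s = 2.431e+04 s = 0.2813 d.
C = 36.09·exp(−0.32·0.2813) = 36.09·0.9139 = 32.98 mg/L.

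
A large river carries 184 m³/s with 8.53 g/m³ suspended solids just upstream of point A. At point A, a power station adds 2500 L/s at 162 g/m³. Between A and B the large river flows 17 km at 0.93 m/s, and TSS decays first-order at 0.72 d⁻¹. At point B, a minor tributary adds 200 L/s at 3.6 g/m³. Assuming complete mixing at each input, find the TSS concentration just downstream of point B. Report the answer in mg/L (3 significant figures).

2500 L/s = 2.5 m³/s.
After input A: C = (184·8.53 + 2.5·162) / 186.5 = 10.59 mg/L.
Over the 17 km reach to input B (t = 1.828e+04 s = 0.2116 d), decay gives C = 10.59·exp(−0.72·0.2116) = 9.091 mg/L.
200 L/s = 0.2 m³/s.
After input B: C = (186.5·9.091 + 0.2·3.6) / 186.7 = 9.085 mg/L.

9.09 mg/L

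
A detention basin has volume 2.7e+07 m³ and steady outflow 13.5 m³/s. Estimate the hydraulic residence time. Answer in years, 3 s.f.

0.0634 yr

Q = 13.5 m³/s × 3.156e+07 s/yr = 4.26e+08 m³/yr.
Hydraulic residence time τ = V/Q = 2.7e+07/4.26e+08 = 0.06338 yr.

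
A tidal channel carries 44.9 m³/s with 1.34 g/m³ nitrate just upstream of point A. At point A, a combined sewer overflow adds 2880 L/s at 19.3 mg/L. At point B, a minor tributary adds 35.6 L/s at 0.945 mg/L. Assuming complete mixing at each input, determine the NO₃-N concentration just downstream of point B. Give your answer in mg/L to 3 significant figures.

2.42 mg/L

2880 L/s = 2.88 m³/s.
After input A: C = (44.9·1.34 + 2.88·19.3) / 47.78 = 2.423 mg/L.
35.6 L/s = 0.0356 m³/s.
After input B: C = (47.78·2.423 + 0.0356·0.945) / 47.82 = 2.421 mg/L.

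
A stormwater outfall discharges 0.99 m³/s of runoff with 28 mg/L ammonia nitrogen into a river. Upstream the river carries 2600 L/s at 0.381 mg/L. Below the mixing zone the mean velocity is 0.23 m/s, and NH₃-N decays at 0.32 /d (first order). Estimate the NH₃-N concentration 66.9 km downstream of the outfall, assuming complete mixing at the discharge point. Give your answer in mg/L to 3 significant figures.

2600 L/s = 2.6 m³/s.
After complete mixing, C₀ = (0.99·28 + 2.6·0.381) / 3.59 = 7.997 mg/L.
Travel time t = 6.69e+04 m / 0.23 m/s = 2.909e+05 s = 3.367 d.
C = 7.997·exp(−0.32·3.367) = 7.997·0.3405 = 2.723 mg/L.

2.72 mg/L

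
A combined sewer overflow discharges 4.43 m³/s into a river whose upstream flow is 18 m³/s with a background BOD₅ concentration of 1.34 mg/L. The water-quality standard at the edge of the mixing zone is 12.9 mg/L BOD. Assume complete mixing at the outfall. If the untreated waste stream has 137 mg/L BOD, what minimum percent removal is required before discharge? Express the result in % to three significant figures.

56.3 %

Mass balance: 12.9·22.43 = 4.43·Cₑ + 18·1.34.
Cₑ = (289.3 − 24.12) / 4.43 = 59.87 mg/L.
Required removal = 1 − 59.87/137 = 56.3 %.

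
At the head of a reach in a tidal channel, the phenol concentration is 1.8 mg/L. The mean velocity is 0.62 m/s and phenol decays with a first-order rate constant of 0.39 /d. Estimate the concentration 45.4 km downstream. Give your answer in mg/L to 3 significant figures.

Travel time t = 45.4 km / 0.62 m/s = 4.54e+04/0.62 = 7.323e+04 s = 0.8475 d.
First-order decay: C = 1.8·exp(−0.39·0.8475) = 1.8·0.7185 = 1.293 mg/L.

1.29 mg/L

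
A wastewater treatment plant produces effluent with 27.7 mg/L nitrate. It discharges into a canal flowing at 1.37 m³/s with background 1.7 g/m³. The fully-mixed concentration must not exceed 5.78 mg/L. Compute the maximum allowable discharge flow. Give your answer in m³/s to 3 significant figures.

0.255 m³/s

Mass balance at complete mixing: C_std·(Q_w + Q_r) = Q_w·C_e + Q_r·C_b.
Rearranging, Q_w = Q_r·(C_std − C_b)/(C_e − C_std) = 1.37·(5.78 − 1.7) / (27.7 − 5.78) = 0.255 m³/s.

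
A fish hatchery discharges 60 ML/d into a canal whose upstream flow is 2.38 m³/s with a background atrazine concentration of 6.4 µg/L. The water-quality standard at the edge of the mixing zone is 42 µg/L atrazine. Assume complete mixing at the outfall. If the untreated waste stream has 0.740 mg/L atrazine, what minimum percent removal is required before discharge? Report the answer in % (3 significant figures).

60 ML/d = 0.6944 m³/s.
6.4 µg/L = 0.0064 mg/L.
42 µg/L = 0.042 mg/L.
Mass balance: 0.042·3.074 = 0.6944·Cₑ + 2.38·0.0064.
Cₑ = (0.1291 − 0.01523) / 0.6944 = 0.164 mg/L.
Required removal = 1 − 0.164/0.740 = 77.84 %.

77.8 %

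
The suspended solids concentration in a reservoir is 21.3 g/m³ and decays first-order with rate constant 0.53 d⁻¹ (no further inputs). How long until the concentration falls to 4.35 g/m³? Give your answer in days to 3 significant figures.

3.00 d

t = ln(C₀/C)/k = ln(21.3/4.35)/0.53 = 1.589/0.53 = 2.997 d.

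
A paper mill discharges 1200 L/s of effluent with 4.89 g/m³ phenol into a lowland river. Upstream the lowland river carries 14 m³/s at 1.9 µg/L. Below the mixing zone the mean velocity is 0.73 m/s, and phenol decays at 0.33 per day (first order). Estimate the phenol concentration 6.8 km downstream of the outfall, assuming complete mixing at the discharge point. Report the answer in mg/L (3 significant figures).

0.374 mg/L

1200 L/s = 1.2 m³/s.
1.9 µg/L = 0.0019 mg/L.
After complete mixing, C₀ = (1.2·4.89 + 14·0.0019) / 15.2 = 0.3878 mg/L.
Travel time t = 6800 m / 0.73 m/s = 9315 s = 0.1078 d.
C = 0.3878·exp(−0.33·0.1078) = 0.3878·0.965 = 0.3742 mg/L.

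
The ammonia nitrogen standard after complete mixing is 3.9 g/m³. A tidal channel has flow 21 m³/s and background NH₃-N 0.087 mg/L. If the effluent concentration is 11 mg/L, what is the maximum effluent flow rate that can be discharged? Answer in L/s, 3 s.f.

Mass balance at complete mixing: C_std·(Q_w + Q_r) = Q_w·C_e + Q_r·C_b.
Rearranging, Q_w = Q_r·(C_std − C_b)/(C_e − C_std) = 21·(3.9 − 0.087) / (11 − 3.9) = 11.28 m³/s.
= 1.128e+04 L/s.

11300 L/s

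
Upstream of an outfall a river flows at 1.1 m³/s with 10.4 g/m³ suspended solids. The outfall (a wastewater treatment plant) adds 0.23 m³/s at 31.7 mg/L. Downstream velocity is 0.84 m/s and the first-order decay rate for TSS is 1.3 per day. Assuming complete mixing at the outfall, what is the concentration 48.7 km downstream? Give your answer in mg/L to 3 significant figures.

5.89 mg/L

After complete mixing, C₀ = (0.23·31.7 + 1.1·10.4) / 1.33 = 14.08 mg/L.
Travel time t = 4.87e+04 m / 0.84 m/s = 5.798e+04 s = 0.671 d.
C = 14.08·exp(−1.3·0.671) = 14.08·0.418 = 5.887 mg/L.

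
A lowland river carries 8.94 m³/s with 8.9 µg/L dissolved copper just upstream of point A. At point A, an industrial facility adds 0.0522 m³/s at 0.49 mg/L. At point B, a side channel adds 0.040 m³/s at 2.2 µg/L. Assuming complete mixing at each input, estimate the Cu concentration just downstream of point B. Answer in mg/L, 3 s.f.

8.9 µg/L = 0.0089 mg/L.
After input A: C = (8.94·0.0089 + 0.0522·0.49) / 8.992 = 0.01169 mg/L.
2.2 µg/L = 0.0022 mg/L.
After input B: C = (8.992·0.01169 + 0.04·0.0022) / 9.032 = 0.01165 mg/L.

0.0117 mg/L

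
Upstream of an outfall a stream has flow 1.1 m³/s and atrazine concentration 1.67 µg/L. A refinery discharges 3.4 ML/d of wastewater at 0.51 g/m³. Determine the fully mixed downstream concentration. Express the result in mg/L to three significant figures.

3.4 ML/d = 0.03935 m³/s.
1.67 µg/L = 0.00167 mg/L.
Flow-weighted mixing gives C = (0.03935·0.51 + 1.1·0.00167) / (0.03935 + 1.1) = 0.02191/1.139 = 0.01923 mg/L.

0.0192 mg/L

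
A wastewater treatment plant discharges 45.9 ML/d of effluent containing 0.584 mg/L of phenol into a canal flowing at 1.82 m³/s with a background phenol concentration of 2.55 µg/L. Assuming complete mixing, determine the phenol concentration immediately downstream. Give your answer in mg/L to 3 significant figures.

0.134 mg/L

45.9 ML/d = 0.5312 m³/s.
2.55 µg/L = 0.00255 mg/L.
Flow-weighted mixing gives C = (0.5312·0.584 + 1.82·0.00255) / (0.5312 + 1.82) = 0.3149/2.351 = 0.1339 mg/L.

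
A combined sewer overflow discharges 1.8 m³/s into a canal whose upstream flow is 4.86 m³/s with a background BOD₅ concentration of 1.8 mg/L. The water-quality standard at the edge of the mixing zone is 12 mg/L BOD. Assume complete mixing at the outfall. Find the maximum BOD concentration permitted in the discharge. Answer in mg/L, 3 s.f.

Mass balance: 12·6.66 = 1.8·Cₑ + 4.86·1.8.
Cₑ = (79.92 − 8.748) / 1.8 = 39.54 mg/L.

39.5 mg/L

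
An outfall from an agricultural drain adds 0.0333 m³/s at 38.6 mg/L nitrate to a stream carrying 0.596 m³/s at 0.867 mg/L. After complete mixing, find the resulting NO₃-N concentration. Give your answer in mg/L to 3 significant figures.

Conservation of mass across the mixing zone: C = (0.0333·38.6 + 0.596·0.867) / (0.0333 + 0.596) = 1.802/0.6293 = 2.864 mg/L.

2.86 mg/L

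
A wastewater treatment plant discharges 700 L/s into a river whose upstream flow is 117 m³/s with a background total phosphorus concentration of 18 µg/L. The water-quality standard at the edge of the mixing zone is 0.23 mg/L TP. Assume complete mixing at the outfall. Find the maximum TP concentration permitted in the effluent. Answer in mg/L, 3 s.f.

700 L/s = 0.7 m³/s.
18 µg/L = 0.018 mg/L.
Mass balance: 0.23·117.7 = 0.7·Cₑ + 117·0.018.
Cₑ = (27.07 − 2.106) / 0.7 = 35.66 mg/L.

35.7 mg/L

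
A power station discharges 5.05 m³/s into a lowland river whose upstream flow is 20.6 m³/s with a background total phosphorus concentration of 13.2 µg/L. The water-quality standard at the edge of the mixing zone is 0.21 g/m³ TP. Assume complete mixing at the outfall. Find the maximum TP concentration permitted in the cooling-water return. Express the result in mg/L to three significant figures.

1.01 mg/L

13.2 µg/L = 0.0132 mg/L.
Mass balance: 0.21·25.65 = 5.05·Cₑ + 20.6·0.0132.
Cₑ = (5.386 − 0.2719) / 5.05 = 1.013 mg/L.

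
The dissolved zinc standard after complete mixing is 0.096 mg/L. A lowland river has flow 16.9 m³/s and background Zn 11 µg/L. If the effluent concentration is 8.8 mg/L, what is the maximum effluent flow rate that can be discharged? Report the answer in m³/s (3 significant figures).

0.165 m³/s

11 µg/L = 0.011 mg/L.
Mass balance at complete mixing: C_std·(Q_w + Q_r) = Q_w·C_e + Q_r·C_b.
Rearranging, Q_w = Q_r·(C_std − C_b)/(C_e − C_std) = 16.9·(0.096 − 0.011) / (8.8 − 0.096) = 0.165 m³/s.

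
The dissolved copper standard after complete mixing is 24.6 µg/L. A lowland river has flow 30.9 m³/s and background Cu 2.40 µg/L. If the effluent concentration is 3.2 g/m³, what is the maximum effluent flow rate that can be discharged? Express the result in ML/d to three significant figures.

18.7 ML/d

2.40 µg/L = 0.0024 mg/L.
24.6 µg/L = 0.0246 mg/L.
Mass balance at complete mixing: C_std·(Q_w + Q_r) = Q_w·C_e + Q_r·C_b.
Rearranging, Q_w = Q_r·(C_std − C_b)/(C_e − C_std) = 30.9·(0.0246 − 0.0024) / (3.2 − 0.0246) = 0.216 m³/s.
= 18.66 ML/d.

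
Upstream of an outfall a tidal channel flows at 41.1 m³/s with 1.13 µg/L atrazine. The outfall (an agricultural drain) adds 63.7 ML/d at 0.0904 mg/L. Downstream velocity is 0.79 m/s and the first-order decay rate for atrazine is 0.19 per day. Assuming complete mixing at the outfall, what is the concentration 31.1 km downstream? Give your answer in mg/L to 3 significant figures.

0.00248 mg/L

63.7 ML/d = 0.7373 m³/s.
1.13 µg/L = 0.00113 mg/L.
After complete mixing, C₀ = (0.7373·0.0904 + 41.1·0.00113) / 41.84 = 0.002703 mg/L.
Travel time t = 3.11e+04 m / 0.79 m/s = 3.937e+04 s = 0.4556 d.
C = 0.002703·exp(−0.19·0.4556) = 0.002703·0.9171 = 0.002479 mg/L.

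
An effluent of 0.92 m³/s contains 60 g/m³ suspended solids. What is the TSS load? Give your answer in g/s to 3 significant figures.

55.2 g/s

Mass flux = Q·C = 0.92 m³/s × 60 g/m³ = 55.2 g/s.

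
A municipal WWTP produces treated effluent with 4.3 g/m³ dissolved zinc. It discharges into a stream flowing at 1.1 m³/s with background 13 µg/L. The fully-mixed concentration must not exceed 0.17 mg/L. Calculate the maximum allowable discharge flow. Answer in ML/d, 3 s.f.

13 µg/L = 0.013 mg/L.
Mass balance at complete mixing: C_std·(Q_w + Q_r) = Q_w·C_e + Q_r·C_b.
Rearranging, Q_w = Q_r·(C_std − C_b)/(C_e − C_std) = 1.1·(0.17 − 0.013) / (4.3 − 0.17) = 0.04182 m³/s.
= 3.613 ML/d.

3.61 ML/d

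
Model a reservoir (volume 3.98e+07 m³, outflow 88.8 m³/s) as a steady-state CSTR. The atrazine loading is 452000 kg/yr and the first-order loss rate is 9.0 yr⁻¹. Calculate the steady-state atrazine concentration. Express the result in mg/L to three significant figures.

0.143 mg/L

Outflow Q = 88.8 m³/s × 3.156e+07 s/yr = 2.802e+09 m³/yr.
Steady-state CSTR mass balance: W = Q·C + k·V·C, so C = W/(Q + kV).
Q + kV = 2.802e+09 + 9.0·3.98e+07 = 3.161e+09 m³/yr.
C = 452000/3.161e+09 = 0.000143 kg/m³ = 0.143 mg/L.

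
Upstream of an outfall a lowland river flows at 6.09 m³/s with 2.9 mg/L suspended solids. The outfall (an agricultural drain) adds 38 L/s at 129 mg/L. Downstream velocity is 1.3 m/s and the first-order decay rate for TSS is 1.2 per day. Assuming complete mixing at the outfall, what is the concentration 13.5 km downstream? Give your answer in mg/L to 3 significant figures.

38 L/s = 0.038 m³/s.
After complete mixing, C₀ = (0.038·129 + 6.09·2.9) / 6.128 = 3.682 mg/L.
Travel time t = 1.35e+04 m / 1.3 m/s = 1.038e+04 s = 0.1202 d.
C = 3.682·exp(−1.2·0.1202) = 3.682·0.8657 = 3.187 mg/L.

3.19 mg/L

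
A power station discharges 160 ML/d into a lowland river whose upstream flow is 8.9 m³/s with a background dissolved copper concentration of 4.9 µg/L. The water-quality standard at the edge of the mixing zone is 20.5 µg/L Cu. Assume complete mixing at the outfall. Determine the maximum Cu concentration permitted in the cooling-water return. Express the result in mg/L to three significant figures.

160 ML/d = 1.852 m³/s.
4.9 µg/L = 0.0049 mg/L.
20.5 µg/L = 0.0205 mg/L.
Mass balance: 0.0205·10.75 = 1.852·Cₑ + 8.9·0.0049.
Cₑ = (0.2204 − 0.04361) / 1.852 = 0.09547 mg/L.

0.0955 mg/L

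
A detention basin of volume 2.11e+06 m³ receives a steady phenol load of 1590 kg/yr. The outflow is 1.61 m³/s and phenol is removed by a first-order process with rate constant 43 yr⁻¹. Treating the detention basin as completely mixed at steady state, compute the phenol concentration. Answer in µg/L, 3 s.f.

Outflow Q = 1.61 m³/s × 3.156e+07 s/yr = 5.081e+07 m³/yr.
Steady-state CSTR mass balance: W = Q·C + k·V·C, so C = W/(Q + kV).
Q + kV = 5.081e+07 + 43·2.11e+06 = 1.415e+08 m³/yr.
C = 1590/1.415e+08 = 1.123e-05 kg/m³ = 0.01123 mg/L = 11.23 µg/L.

11.2 µg/L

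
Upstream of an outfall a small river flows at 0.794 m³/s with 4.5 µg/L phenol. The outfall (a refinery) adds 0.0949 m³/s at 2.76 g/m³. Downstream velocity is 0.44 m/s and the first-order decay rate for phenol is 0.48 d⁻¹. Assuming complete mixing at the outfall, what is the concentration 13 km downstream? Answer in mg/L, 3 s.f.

4.5 µg/L = 0.0045 mg/L.
After complete mixing, C₀ = (0.0949·2.76 + 0.794·0.0045) / 0.8889 = 0.2987 mg/L.
Travel time t = 1.3e+04 m / 0.44 m/s = 2.955e+04 s = 0.342 d.
C = 0.2987·exp(−0.48·0.342) = 0.2987·0.8486 = 0.2535 mg/L.

0.253 mg/L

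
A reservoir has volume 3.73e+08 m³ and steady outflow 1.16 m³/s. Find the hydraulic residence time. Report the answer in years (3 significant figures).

Q = 1.16 m³/s × 3.156e+07 s/yr = 3.661e+07 m³/yr.
Hydraulic residence time τ = V/Q = 3.73e+08/3.661e+07 = 10.19 yr.

10.2 yr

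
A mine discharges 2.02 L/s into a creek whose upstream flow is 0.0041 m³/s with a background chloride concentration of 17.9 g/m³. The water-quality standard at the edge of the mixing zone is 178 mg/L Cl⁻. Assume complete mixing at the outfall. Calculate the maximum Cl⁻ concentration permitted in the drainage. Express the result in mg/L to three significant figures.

2.02 L/s = 0.00202 m³/s.
Mass balance: 178·0.00612 = 0.00202·Cₑ + 0.0041·17.9.
Cₑ = (1.089 − 0.07339) / 0.00202 = 503 mg/L.

503 mg/L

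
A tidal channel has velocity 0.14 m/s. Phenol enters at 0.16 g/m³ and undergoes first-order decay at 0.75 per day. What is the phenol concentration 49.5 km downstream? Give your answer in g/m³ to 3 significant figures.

0.00743 g/m³

Travel time t = 49.5 km / 0.14 m/s = 4.95e+04/0.14 = 3.536e+05 s = 4.092 d.
First-order decay: C = 0.16·exp(−0.75·4.092) = 0.16·0.04646 = 0.007433 g/m³.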